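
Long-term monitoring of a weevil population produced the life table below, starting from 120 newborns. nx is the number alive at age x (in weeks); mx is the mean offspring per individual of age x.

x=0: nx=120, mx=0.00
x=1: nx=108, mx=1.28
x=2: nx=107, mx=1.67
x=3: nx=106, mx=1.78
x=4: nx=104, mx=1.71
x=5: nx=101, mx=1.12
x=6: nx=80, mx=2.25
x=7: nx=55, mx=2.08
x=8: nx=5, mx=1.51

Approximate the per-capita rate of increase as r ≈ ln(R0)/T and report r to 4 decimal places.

0.5683

lx = nx/n0 = nx/120: 1, 0.9, 0.89167…, 0.88333…, 0.86667…, 0.84167…, 0.66667…, 0.45833…, 0.04167…
R0 = Σ lx·mx = 0 + 1.152 + 1.48908… + 1.57233… + 1.482… + 0.94267… + 1.5… + 0.95333… + 0.06292… = 9.154333…
Σ x·lx·mx = 35.665167…; T = 35.665167…/9.154333… = 3.89599…
r ≈ ln(R0)/T = ln(9.154333…)/3.89599… = 0.568335… → 0.5683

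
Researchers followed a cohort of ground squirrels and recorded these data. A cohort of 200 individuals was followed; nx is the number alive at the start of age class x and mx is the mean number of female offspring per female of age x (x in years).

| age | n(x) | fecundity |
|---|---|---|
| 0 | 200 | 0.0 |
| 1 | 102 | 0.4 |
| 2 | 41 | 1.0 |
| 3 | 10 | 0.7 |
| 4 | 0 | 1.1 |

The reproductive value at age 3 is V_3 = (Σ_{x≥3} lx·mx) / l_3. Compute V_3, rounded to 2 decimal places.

0.70

lx = nx/n0 = nx/200: 1, 0.51, 0.205, 0.05, 0
lx·mx for x ≥ 3: 0.035, 0 → sum = 0.035
V_3 = 0.035 / l_3 = 0.035 / 0.05 = 0.7 → 0.70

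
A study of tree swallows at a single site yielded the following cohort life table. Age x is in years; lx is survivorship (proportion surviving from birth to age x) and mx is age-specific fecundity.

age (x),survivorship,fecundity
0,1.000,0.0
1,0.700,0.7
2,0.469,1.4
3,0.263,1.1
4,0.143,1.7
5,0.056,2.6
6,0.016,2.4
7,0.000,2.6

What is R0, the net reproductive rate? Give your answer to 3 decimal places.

1.863

lx·mx by age: 0, 0.49, 0.6566, 0.2893, 0.2431, 0.1456, 0.0384, 0
R0 = Σ lx·mx = 1.863 → 1.863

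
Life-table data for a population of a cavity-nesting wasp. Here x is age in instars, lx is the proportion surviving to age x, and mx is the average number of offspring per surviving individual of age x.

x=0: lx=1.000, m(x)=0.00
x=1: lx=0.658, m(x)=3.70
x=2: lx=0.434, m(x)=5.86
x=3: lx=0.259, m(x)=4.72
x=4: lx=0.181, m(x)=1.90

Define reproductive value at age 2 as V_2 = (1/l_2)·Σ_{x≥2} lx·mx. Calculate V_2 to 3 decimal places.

9.469

lx·mx for x ≥ 2: 2.54324, 1.22248, 0.3439 → sum = 4.10962
V_2 = 4.10962 / l_2 = 4.10962 / 0.434 = 9.469171… → 9.469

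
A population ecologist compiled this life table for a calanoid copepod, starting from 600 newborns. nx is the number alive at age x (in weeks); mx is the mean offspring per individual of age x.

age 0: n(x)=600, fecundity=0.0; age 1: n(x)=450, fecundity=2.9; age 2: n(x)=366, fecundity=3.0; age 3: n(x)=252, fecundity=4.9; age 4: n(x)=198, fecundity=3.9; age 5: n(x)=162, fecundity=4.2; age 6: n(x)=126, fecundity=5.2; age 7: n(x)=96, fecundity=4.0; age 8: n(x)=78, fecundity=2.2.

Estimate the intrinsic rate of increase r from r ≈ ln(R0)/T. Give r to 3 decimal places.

lx = nx/n0 = nx/600: 1, 0.75, 0.61, 0.42, 0.33, 0.27, 0.21, 0.16, 0.13
R0 = Σ lx·mx = 0 + 2.175 + 1.83 + 2.058 + 1.287 + 1.134 + 1.092 + 0.64 + 0.286 = 10.502
Σ x·lx·mx = 36.147; T = 36.147/10.502 = 3.44192…
r ≈ ln(R0)/T = ln(10.502)/3.44192… = 0.68321… → 0.683

0.683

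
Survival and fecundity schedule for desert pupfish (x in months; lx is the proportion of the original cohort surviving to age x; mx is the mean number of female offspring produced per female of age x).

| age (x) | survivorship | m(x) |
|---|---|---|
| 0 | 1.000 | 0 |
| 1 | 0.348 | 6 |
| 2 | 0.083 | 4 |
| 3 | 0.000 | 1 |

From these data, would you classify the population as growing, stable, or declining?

growing

R0 = Σ lx·mx = 0 + 2.088 + 0.332 + 0 = 2.42
R0 > 1, so the population is growing.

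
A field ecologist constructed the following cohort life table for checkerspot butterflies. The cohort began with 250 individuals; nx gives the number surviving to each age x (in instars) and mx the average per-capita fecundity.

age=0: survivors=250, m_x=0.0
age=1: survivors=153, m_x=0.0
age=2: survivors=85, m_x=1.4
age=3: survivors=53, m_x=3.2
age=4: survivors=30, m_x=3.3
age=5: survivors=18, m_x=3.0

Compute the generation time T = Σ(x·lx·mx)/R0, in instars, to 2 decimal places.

3.20

lx = nx/n0 = nx/250: 1, 0.612, 0.34, 0.212, 0.12, 0.072
lx·mx: 0, 0, 0.476, 0.6784, 0.396, 0.216 → R0 = 1.7664
x·lx·mx: 0, 0, 0.952, 2.0352, 1.584, 1.08 → Σ = 5.6512
T = 5.6512 / 1.7664 = 3.199275… → 3.20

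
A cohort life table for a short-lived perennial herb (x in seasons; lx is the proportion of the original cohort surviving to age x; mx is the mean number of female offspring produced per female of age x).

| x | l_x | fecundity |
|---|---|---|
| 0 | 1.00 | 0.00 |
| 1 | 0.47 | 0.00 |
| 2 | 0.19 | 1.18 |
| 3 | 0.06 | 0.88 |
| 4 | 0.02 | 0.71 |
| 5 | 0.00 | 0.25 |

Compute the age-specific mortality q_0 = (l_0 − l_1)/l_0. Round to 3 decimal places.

0.530

q_0 = (l_0 − l_1) / l_0 = (1 − 0.47) / 1
     = 0.53 / 1 = 0.53 → 0.530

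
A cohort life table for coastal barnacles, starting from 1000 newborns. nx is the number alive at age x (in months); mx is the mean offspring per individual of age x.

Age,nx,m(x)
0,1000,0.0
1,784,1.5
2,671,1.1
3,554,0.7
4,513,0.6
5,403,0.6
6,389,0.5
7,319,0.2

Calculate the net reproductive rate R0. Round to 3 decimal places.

3.110

lx = nx/n0 = nx/1000: 1, 0.784, 0.671, 0.554, 0.513, 0.403, 0.389, 0.319
lx·mx by age: 0, 1.176, 0.7381, 0.3878, 0.3078, 0.2418, 0.1945, 0.0638
R0 = Σ lx·mx = 3.1098 → 3.110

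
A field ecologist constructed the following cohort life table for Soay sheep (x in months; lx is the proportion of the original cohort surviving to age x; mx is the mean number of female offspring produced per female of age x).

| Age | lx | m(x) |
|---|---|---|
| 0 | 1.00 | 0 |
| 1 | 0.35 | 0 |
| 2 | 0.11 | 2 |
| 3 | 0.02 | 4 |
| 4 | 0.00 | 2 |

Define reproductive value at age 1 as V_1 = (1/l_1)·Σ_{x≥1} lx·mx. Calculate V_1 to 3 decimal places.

0.857

lx·mx for x ≥ 1: 0, 0.22, 0.08, 0 → sum = 0.3
V_1 = 0.3 / l_1 = 0.3 / 0.35 = 0.857143… → 0.857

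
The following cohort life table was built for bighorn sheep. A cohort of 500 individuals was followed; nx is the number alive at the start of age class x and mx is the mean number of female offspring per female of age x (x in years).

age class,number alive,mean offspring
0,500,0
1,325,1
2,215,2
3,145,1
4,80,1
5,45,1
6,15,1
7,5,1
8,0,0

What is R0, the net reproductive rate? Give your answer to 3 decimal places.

lx = nx/n0 = nx/500: 1, 0.65, 0.43, 0.29, 0.16, 0.09, 0.03, 0.01, 0
lx·mx by age: 0, 0.65, 0.86, 0.29, 0.16, 0.09, 0.03, 0.01, 0
R0 = Σ lx·mx = 2.09 → 2.090

2.090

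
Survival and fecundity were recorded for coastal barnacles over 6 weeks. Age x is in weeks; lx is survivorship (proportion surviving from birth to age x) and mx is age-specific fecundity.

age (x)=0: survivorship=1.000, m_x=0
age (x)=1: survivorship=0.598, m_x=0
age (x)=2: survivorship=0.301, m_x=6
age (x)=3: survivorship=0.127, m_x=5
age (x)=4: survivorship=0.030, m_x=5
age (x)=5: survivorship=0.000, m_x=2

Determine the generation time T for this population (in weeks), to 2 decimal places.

2.36

lx·mx: 0, 0, 1.806, 0.635, 0.15, 0 → R0 = 2.591
x·lx·mx: 0, 0, 3.612, 1.905, 0.6, 0 → Σ = 6.117
T = 6.117 / 2.591 = 2.360865… → 2.36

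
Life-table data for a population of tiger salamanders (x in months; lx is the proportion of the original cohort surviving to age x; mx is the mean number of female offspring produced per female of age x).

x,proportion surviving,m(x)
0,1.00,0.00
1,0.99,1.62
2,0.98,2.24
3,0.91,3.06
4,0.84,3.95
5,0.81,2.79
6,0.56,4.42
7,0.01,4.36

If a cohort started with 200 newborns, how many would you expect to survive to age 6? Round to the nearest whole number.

Expected survivors = N0 · l_6 = 200 × 0.56 = 112 → 112

112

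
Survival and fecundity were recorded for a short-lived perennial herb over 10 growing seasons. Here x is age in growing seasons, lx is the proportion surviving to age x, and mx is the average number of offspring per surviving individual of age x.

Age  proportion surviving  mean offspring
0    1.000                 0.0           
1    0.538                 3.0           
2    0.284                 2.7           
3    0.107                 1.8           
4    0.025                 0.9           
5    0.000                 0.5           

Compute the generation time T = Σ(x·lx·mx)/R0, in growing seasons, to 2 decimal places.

lx·mx: 0, 1.614, 0.7668, 0.1926, 0.0225, 0 → R0 = 2.5959
x·lx·mx: 0, 1.614, 1.5336, 0.5778, 0.09, 0 → Σ = 3.8154
T = 3.8154 / 2.5959 = 1.469779… → 1.47

1.47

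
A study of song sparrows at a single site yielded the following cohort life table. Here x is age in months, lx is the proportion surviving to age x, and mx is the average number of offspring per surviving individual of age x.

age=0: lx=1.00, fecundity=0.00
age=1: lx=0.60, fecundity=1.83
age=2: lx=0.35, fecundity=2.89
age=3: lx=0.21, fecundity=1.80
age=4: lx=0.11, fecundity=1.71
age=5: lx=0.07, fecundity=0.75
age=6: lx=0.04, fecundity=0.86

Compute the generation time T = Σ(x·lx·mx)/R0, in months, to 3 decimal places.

1.982

lx·mx: 0, 1.098, 1.0115, 0.378, 0.1881, 0.0525, 0.0344 → R0 = 2.7625
x·lx·mx: 0, 1.098, 2.023, 1.134, 0.7524, 0.2625, 0.2064 → Σ = 5.4763
T = 5.4763 / 2.7625 = 1.982371… → 1.982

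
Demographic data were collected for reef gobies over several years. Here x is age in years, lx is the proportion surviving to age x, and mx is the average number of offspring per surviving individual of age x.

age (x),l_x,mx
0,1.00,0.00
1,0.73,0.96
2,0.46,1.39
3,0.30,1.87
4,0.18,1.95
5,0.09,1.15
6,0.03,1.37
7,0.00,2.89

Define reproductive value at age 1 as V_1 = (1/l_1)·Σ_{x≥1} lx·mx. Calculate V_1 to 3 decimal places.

3.283

lx·mx for x ≥ 1: 0.7008, 0.6394, 0.561, 0.351, 0.1035, 0.0411, 0 → sum = 2.3968
V_1 = 2.3968 / l_1 = 2.3968 / 0.73 = 3.283288… → 3.283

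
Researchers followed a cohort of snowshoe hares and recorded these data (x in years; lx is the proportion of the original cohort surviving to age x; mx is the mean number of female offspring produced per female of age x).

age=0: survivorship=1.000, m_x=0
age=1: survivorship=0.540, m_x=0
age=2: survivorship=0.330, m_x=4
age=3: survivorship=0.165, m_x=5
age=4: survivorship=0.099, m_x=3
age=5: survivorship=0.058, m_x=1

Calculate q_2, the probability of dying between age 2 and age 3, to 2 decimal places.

q_2 = (l_2 − l_3) / l_2 = (0.33 − 0.165) / 0.33
     = 0.165 / 0.33 = 0.5 → 0.50

0.50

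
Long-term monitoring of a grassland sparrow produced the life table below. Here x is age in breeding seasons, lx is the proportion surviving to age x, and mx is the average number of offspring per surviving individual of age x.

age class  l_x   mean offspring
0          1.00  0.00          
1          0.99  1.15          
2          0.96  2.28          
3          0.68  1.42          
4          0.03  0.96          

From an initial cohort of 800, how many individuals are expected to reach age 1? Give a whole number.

Expected survivors = N0 · l_1 = 800 × 0.99 = 792 → 792

792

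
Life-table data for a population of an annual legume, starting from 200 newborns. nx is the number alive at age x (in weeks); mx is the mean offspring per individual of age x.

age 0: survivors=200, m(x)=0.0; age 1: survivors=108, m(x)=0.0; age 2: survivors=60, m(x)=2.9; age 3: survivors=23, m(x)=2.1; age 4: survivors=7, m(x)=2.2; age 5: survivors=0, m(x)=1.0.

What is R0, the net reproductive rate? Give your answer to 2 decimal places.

lx = nx/n0 = nx/200: 1, 0.54, 0.3, 0.115, 0.035, 0
lx·mx by age: 0, 0, 0.87, 0.2415, 0.077, 0
R0 = Σ lx·mx = 1.1885 → 1.19

1.19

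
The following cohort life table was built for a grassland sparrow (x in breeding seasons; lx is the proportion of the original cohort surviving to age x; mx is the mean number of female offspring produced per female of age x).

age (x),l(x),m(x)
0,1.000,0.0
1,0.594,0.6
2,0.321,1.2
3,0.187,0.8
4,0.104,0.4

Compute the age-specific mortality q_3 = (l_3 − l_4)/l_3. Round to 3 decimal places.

q_3 = (l_3 − l_4) / l_3 = (0.187 − 0.104) / 0.187
     = 0.083 / 0.187 = 0.44385… → 0.444

0.444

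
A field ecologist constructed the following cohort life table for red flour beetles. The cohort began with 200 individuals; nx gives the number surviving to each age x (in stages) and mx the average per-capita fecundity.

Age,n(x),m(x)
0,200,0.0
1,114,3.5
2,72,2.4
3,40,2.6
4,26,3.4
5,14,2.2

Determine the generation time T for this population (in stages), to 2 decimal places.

lx = nx/n0 = nx/200: 1, 0.57, 0.36, 0.2, 0.13, 0.07
lx·mx: 0, 1.995, 0.864, 0.52, 0.442, 0.154 → R0 = 3.975
x·lx·mx: 0, 1.995, 1.728, 1.56, 1.768, 0.77 → Σ = 7.821
T = 7.821 / 3.975 = 1.967547… → 1.97

1.97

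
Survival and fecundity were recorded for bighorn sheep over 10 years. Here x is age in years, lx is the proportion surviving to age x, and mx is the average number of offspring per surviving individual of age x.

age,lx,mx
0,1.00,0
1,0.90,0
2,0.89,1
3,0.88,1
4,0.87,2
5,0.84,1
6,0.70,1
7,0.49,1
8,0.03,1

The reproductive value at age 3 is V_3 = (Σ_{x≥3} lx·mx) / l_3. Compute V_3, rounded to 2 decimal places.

lx·mx for x ≥ 3: 0.88, 1.74, 0.84, 0.7, 0.49, 0.03 → sum = 4.68
V_3 = 4.68 / l_3 = 4.68 / 0.88 = 5.318182… → 5.32

5.32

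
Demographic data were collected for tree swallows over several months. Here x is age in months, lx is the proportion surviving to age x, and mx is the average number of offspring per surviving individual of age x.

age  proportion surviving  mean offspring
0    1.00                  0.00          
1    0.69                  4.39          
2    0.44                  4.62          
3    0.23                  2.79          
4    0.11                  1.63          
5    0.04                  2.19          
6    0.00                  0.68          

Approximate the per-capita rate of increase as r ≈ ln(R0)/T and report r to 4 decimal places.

R0 = Σ lx·mx = 0 + 3.0291 + 2.0328 + 0.6417 + 0.1793 + 0.0876 + 0 = 5.9705
Σ x·lx·mx = 10.175; T = 10.175/5.9705 = 1.70421…
r ≈ ln(R0)/T = ln(5.9705)/1.70421… = 1.048479… → 1.0485

1.0485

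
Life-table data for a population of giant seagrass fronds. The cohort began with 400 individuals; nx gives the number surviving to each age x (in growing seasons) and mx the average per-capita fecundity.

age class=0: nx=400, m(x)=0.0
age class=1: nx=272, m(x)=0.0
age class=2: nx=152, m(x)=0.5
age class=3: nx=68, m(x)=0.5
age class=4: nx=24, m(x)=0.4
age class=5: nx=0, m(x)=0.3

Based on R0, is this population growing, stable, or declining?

declining

lx = nx/n0 = nx/400: 1, 0.68, 0.38, 0.17, 0.06, 0
R0 = Σ lx·mx = 0 + 0 + 0.19 + 0.085 + 0.024 + 0 = 0.299
R0 < 1, so the population is declining.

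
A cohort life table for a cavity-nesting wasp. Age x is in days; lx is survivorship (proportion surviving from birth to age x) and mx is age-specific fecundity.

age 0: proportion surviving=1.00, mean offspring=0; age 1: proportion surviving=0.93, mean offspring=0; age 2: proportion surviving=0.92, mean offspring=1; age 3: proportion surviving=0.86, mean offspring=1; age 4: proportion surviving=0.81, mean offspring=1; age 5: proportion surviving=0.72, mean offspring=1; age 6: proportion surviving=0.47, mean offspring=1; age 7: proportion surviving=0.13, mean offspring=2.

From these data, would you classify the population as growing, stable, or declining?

growing

R0 = Σ lx·mx = 0 + 0 + 0.92 + 0.86 + 0.81 + 0.72 + 0.47 + 0.26 = 4.04
R0 > 1, so the population is growing.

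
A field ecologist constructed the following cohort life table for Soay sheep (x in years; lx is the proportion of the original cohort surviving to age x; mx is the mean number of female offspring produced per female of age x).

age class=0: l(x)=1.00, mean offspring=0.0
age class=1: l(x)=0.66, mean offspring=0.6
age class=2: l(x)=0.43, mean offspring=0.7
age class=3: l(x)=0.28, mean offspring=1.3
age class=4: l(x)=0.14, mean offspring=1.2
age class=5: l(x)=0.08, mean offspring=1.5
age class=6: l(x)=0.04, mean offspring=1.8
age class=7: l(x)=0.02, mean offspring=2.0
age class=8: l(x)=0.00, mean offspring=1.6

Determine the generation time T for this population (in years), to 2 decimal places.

lx·mx: 0, 0.396, 0.301, 0.364, 0.168, 0.12, 0.072, 0.04, 0 → R0 = 1.461
x·lx·mx: 0, 0.396, 0.602, 1.092, 0.672, 0.6, 0.432, 0.28, 0 → Σ = 4.074
T = 4.074 / 1.461 = 2.788501… → 2.79

2.79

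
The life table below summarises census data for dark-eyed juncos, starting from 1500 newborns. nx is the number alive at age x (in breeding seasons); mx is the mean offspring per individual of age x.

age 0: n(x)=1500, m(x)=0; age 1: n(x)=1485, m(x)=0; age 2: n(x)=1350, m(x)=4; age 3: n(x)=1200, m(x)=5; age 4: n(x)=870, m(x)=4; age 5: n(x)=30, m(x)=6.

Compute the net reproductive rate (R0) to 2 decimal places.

10.04

lx = nx/n0 = nx/1500: 1, 0.99, 0.9, 0.8, 0.58, 0.02
lx·mx by age: 0, 0, 3.6, 4, 2.32, 0.12
R0 = Σ lx·mx = 10.04 → 10.04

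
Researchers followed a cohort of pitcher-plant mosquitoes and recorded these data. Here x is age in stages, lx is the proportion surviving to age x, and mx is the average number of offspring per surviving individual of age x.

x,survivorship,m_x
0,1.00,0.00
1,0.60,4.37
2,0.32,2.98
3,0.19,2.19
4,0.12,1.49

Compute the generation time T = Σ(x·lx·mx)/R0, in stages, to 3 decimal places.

lx·mx: 0, 2.622, 0.9536, 0.4161, 0.1788 → R0 = 4.1705
x·lx·mx: 0, 2.622, 1.9072, 1.2483, 0.7152 → Σ = 6.4927
T = 6.4927 / 4.1705 = 1.556816… → 1.557

1.557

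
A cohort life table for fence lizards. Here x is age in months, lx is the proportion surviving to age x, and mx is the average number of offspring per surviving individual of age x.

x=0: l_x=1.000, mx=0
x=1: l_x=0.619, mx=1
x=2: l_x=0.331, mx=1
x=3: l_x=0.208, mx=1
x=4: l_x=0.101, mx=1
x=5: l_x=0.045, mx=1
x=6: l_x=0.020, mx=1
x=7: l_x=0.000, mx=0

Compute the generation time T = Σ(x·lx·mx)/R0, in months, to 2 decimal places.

lx·mx: 0, 0.619, 0.331, 0.208, 0.101, 0.045, 0.02, 0 → R0 = 1.324
x·lx·mx: 0, 0.619, 0.662, 0.624, 0.404, 0.225, 0.12, 0 → Σ = 2.654
T = 2.654 / 1.324 = 2.004532… → 2.00

2.00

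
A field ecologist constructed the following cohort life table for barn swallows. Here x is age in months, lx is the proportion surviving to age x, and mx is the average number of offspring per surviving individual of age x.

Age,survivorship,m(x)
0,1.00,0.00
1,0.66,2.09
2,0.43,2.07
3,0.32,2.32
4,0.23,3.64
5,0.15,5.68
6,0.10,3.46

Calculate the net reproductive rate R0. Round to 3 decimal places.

5.047

lx·mx by age: 0, 1.3794, 0.8901, 0.7424, 0.8372, 0.852, 0.346
R0 = Σ lx·mx = 5.0471 → 5.047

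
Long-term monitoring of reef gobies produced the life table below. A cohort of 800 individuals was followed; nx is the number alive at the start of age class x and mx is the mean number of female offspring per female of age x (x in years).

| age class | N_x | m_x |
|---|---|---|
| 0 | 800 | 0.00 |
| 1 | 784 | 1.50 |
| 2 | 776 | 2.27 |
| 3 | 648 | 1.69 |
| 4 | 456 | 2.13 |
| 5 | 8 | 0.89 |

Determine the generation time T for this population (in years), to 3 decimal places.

2.376

lx = nx/n0 = nx/800: 1, 0.98, 0.97, 0.81, 0.57, 0.01
lx·mx: 0, 1.47, 2.2019, 1.3689, 1.2141, 0.0089 → R0 = 6.2638
x·lx·mx: 0, 1.47, 4.4038, 4.1067, 4.8564, 0.0445 → Σ = 14.8814
T = 14.8814 / 6.2638 = 2.375778… → 2.376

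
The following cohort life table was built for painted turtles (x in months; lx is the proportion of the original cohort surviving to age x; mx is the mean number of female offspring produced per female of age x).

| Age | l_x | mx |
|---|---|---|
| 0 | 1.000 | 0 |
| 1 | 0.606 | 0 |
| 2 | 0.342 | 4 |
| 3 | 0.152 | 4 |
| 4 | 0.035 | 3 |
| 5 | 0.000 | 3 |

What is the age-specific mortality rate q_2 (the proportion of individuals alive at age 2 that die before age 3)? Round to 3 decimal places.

0.556

q_2 = (l_2 − l_3) / l_2 = (0.342 − 0.152) / 0.342
     = 0.19 / 0.342 = 0.555556… → 0.556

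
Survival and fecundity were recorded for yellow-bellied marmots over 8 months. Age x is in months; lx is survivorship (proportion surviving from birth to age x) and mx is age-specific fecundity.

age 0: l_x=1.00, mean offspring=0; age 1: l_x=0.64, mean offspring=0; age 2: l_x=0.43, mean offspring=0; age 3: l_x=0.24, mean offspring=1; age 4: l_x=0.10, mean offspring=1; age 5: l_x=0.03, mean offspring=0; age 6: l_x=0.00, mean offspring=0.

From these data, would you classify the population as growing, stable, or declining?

declining

R0 = Σ lx·mx = 0 + 0 + 0 + 0.24 + 0.1 + 0 + 0 = 0.34
R0 < 1, so the population is declining.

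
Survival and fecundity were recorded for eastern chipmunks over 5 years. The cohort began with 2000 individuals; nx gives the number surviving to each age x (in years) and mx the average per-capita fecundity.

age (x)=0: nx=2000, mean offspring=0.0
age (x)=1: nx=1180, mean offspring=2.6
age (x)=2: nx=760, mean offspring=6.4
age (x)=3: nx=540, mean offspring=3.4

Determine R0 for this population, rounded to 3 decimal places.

4.884

lx = nx/n0 = nx/2000: 1, 0.59, 0.38, 0.27
lx·mx by age: 0, 1.534, 2.432, 0.918
R0 = Σ lx·mx = 4.884 → 4.884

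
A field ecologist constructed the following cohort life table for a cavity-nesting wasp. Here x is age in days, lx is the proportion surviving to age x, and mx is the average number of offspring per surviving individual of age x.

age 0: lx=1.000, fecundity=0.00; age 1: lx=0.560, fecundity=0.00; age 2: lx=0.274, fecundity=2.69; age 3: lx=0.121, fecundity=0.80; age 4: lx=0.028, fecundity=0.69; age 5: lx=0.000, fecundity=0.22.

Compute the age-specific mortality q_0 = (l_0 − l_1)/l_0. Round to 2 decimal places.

q_0 = (l_0 − l_1) / l_0 = (1 − 0.56) / 1
     = 0.44 / 1 = 0.44 → 0.44

0.44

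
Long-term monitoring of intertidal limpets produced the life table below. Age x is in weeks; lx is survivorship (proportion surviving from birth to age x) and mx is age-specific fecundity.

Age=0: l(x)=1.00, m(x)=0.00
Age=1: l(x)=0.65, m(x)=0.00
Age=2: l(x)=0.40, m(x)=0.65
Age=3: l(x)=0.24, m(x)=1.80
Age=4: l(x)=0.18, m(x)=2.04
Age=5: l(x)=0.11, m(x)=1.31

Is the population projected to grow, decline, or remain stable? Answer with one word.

R0 = Σ lx·mx = 0 + 0 + 0.26 + 0.432 + 0.3672 + 0.1441 = 1.2033
R0 > 1, so the population is growing.

growing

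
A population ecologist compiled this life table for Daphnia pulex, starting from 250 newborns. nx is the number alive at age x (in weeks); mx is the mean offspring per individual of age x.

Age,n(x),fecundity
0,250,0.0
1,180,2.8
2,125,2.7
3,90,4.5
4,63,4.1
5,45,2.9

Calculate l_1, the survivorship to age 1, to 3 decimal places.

0.720

l_1 = n_1/n_0 = 180/250 = 0.72 → 0.720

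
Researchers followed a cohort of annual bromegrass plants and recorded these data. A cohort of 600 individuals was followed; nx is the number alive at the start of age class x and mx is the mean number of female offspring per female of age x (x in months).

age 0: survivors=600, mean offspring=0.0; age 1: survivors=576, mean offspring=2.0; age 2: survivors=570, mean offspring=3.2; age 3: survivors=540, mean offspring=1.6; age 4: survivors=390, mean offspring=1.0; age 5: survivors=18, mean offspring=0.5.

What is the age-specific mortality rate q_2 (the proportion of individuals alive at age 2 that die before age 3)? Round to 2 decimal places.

lx = nx/n0 = nx/600: 1, 0.96, 0.95, 0.9, 0.65, 0.03
q_2 = (l_2 − l_3) / l_2 = (0.95 − 0.9) / 0.95
     = 0.05 / 0.95 = 0.052632… → 0.05

0.05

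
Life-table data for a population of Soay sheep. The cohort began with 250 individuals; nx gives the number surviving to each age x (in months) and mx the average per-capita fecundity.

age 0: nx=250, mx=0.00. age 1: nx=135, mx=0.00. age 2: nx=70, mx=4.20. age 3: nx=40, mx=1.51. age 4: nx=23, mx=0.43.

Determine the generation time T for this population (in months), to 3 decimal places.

lx = nx/n0 = nx/250: 1, 0.54, 0.28, 0.16, 0.092
lx·mx: 0, 0, 1.176, 0.2416, 0.03956 → R0 = 1.45716
x·lx·mx: 0, 0, 2.352, 0.7248, 0.15824 → Σ = 3.23504
T = 3.23504 / 1.45716 = 2.220099… → 2.220

2.220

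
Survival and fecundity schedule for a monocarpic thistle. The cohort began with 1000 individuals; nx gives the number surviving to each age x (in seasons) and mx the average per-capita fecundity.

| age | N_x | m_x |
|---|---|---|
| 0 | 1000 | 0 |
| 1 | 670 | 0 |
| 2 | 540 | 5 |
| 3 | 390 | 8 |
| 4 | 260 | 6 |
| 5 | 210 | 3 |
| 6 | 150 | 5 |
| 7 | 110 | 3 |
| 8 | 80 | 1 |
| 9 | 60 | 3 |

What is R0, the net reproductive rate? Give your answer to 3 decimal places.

9.350

lx = nx/n0 = nx/1000: 1, 0.67, 0.54, 0.39, 0.26, 0.21, 0.15, 0.11, 0.08, 0.06
lx·mx by age: 0, 0, 2.7, 3.12, 1.56, 0.63, 0.75, 0.33, 0.08, 0.18
R0 = Σ lx·mx = 9.35 → 9.350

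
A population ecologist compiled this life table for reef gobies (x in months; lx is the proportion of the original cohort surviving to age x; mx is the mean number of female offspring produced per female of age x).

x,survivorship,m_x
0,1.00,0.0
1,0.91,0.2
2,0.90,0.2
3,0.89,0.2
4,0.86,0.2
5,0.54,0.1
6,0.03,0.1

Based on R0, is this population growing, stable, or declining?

R0 = Σ lx·mx = 0 + 0.182 + 0.18 + 0.178 + 0.172 + 0.054 + 0.003 = 0.769
R0 < 1, so the population is declining.

declining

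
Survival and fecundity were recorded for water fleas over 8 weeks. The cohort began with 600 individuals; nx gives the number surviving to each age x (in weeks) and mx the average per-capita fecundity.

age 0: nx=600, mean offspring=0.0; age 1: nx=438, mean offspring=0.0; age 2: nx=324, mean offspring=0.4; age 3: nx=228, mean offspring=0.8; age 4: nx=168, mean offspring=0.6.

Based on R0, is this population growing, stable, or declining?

lx = nx/n0 = nx/600: 1, 0.73, 0.54, 0.38, 0.28
R0 = Σ lx·mx = 0 + 0 + 0.216 + 0.304 + 0.168 = 0.688
R0 < 1, so the population is declining.

declining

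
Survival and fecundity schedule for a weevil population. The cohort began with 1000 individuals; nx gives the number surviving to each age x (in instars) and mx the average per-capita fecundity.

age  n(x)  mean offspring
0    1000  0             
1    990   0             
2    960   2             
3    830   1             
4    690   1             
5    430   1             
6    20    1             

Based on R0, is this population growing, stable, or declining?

growing

lx = nx/n0 = nx/1000: 1, 0.99, 0.96, 0.83, 0.69, 0.43, 0.02
R0 = Σ lx·mx = 0 + 0 + 1.92 + 0.83 + 0.69 + 0.43 + 0.02 = 3.89
R0 > 1, so the population is growing.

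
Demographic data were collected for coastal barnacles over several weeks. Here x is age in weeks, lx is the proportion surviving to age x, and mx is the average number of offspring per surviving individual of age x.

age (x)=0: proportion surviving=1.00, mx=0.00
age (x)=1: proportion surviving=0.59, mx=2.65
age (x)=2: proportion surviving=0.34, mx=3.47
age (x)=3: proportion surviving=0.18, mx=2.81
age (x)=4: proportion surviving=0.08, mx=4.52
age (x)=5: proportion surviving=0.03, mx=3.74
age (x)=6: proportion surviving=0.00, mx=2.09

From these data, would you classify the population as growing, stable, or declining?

R0 = Σ lx·mx = 0 + 1.5635 + 1.1798 + 0.5058 + 0.3616 + 0.1122 + 0 = 3.7229
R0 > 1, so the population is growing.

growing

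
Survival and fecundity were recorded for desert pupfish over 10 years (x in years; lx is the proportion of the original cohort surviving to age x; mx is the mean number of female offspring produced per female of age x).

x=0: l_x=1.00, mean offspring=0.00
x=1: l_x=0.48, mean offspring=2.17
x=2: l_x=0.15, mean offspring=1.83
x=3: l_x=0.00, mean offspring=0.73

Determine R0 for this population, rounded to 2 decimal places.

lx·mx by age: 0, 1.0416, 0.2745, 0
R0 = Σ lx·mx = 1.3161 → 1.32

1.32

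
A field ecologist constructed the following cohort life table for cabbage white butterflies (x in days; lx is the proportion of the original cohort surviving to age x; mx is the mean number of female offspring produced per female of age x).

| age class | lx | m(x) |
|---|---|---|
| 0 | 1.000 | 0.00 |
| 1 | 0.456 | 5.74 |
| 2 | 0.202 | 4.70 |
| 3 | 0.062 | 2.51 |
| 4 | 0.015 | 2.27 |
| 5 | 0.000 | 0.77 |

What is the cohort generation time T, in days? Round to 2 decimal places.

lx·mx: 0, 2.61744, 0.9494, 0.15562, 0.03405, 0 → R0 = 3.75651
x·lx·mx: 0, 2.61744, 1.8988, 0.46686, 0.1362, 0 → Σ = 5.1193
T = 5.1193 / 3.75651 = 1.362781… → 1.36

1.36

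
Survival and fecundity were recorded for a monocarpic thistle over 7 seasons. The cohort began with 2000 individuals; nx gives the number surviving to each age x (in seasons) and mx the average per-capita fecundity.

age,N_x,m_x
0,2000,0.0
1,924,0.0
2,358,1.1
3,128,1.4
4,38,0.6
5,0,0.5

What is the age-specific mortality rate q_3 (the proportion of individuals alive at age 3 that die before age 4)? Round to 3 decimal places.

lx = nx/n0 = nx/2000: 1, 0.462, 0.179, 0.064, 0.019, 0
q_3 = (l_3 − l_4) / l_3 = (0.064 − 0.019) / 0.064
     = 0.045 / 0.064 = 0.703125 → 0.703

0.703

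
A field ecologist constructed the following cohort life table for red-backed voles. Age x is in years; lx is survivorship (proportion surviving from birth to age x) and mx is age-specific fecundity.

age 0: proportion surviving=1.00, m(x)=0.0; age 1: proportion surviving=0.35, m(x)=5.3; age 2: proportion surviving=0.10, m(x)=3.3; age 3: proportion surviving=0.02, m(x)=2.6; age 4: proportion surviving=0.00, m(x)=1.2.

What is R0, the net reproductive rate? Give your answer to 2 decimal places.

2.24

lx·mx by age: 0, 1.855, 0.33, 0.052, 0
R0 = Σ lx·mx = 2.237 → 2.24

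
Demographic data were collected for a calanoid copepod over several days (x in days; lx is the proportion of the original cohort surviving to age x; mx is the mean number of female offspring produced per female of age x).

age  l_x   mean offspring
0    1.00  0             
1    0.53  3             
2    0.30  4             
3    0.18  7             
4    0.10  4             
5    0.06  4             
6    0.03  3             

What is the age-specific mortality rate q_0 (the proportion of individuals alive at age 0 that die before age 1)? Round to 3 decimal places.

0.470

q_0 = (l_0 − l_1) / l_0 = (1 − 0.53) / 1
     = 0.47 / 1 = 0.47 → 0.470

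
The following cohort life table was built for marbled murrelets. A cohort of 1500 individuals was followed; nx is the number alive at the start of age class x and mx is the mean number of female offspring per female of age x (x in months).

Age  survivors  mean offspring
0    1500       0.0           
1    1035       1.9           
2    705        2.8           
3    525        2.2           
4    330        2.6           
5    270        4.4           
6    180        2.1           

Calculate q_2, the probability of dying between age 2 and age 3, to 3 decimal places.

0.255

lx = nx/n0 = nx/1500: 1, 0.69, 0.47, 0.35, 0.22, 0.18, 0.12
q_2 = (l_2 − l_3) / l_2 = (0.47 − 0.35) / 0.47
     = 0.12 / 0.47 = 0.255319… → 0.255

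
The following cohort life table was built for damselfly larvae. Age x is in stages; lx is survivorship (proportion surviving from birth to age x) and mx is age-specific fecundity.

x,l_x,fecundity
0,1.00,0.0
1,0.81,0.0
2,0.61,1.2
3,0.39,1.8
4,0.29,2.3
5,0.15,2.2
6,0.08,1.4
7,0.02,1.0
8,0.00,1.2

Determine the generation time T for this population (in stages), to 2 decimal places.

3.39

lx·mx: 0, 0, 0.732, 0.702, 0.667, 0.33, 0.112, 0.02, 0 → R0 = 2.563
x·lx·mx: 0, 0, 1.464, 2.106, 2.668, 1.65, 0.672, 0.14, 0 → Σ = 8.7
T = 8.7 / 2.563 = 3.39446… → 3.39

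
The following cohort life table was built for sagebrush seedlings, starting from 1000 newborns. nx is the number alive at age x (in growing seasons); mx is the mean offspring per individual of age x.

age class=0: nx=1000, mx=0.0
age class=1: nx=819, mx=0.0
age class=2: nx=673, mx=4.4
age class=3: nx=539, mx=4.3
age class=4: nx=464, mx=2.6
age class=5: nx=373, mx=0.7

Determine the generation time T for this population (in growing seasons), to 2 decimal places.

lx = nx/n0 = nx/1000: 1, 0.819, 0.673, 0.539, 0.464, 0.373
lx·mx: 0, 0, 2.9612, 2.3177, 1.2064, 0.2611 → R0 = 6.7464
x·lx·mx: 0, 0, 5.9224, 6.9531, 4.8256, 1.3055 → Σ = 19.0066
T = 19.0066 / 6.7464 = 2.817295… → 2.82

2.82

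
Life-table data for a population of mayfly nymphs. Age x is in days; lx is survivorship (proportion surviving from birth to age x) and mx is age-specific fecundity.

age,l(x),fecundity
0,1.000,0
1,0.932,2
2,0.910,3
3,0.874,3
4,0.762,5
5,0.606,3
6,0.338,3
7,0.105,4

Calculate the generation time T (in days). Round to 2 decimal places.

lx·mx: 0, 1.864, 2.73, 2.622, 3.81, 1.818, 1.014, 0.42 → R0 = 14.278
x·lx·mx: 0, 1.864, 5.46, 7.866, 15.24, 9.09, 6.084, 2.94 → Σ = 48.544
T = 48.544 / 14.278 = 3.399916… → 3.40

3.40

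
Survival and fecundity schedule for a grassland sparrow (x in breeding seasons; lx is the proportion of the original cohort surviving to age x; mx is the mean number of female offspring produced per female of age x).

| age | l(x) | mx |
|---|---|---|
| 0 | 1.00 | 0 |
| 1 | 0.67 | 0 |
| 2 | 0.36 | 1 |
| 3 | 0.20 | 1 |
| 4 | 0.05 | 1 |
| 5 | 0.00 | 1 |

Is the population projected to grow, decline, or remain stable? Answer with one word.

R0 = Σ lx·mx = 0 + 0 + 0.36 + 0.2 + 0.05 + 0 = 0.61
R0 < 1, so the population is declining.

declining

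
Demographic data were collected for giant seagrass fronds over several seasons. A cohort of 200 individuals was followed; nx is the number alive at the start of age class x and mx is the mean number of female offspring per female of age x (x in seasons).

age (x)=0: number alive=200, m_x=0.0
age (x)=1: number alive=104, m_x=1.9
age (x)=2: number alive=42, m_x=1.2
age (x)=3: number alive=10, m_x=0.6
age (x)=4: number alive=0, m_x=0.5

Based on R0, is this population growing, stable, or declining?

growing

lx = nx/n0 = nx/200: 1, 0.52, 0.21, 0.05, 0
R0 = Σ lx·mx = 0 + 0.988 + 0.252 + 0.03 + 0 = 1.27
R0 > 1, so the population is growing.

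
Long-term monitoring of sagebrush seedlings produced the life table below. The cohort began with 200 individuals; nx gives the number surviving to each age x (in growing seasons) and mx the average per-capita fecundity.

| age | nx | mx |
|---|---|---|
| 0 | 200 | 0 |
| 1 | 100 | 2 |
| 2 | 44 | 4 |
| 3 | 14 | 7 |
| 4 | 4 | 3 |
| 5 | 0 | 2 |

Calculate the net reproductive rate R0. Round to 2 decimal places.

2.43

lx = nx/n0 = nx/200: 1, 0.5, 0.22, 0.07, 0.02, 0
lx·mx by age: 0, 1, 0.88, 0.49, 0.06, 0
R0 = Σ lx·mx = 2.43 → 2.43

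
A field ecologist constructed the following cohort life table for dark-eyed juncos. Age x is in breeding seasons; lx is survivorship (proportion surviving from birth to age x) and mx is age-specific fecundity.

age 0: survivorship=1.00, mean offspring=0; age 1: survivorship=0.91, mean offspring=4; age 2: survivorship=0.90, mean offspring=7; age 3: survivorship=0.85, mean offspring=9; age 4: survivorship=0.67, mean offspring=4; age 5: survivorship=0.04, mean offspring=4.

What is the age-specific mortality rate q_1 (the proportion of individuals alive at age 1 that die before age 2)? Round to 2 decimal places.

0.01

q_1 = (l_1 − l_2) / l_1 = (0.91 − 0.9) / 0.91
     = 0.01 / 0.91 = 0.010989… → 0.01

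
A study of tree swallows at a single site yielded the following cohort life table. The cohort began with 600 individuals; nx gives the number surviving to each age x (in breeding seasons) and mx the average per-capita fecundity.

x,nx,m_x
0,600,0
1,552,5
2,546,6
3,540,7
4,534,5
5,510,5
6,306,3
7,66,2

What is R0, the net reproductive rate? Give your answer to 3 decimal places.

26.810

lx = nx/n0 = nx/600: 1, 0.92, 0.91, 0.9, 0.89, 0.85, 0.51, 0.11
lx·mx by age: 0, 4.6, 5.46, 6.3, 4.45, 4.25, 1.53, 0.22
R0 = Σ lx·mx = 26.81 → 26.810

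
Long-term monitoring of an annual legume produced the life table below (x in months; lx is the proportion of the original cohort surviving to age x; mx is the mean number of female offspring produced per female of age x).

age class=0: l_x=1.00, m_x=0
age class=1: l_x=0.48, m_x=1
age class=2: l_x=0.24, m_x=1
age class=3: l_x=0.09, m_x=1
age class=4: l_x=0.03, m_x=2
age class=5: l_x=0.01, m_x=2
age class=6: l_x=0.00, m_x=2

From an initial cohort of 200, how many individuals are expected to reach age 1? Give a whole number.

96

Expected survivors = N0 · l_1 = 200 × 0.48 = 96 → 96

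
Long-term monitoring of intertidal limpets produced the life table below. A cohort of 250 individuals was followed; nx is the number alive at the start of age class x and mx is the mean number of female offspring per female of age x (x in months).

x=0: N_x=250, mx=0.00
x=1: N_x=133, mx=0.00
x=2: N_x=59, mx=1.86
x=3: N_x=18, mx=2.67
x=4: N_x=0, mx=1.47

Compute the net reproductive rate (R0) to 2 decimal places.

lx = nx/n0 = nx/250: 1, 0.532, 0.236, 0.072, 0
lx·mx by age: 0, 0, 0.43896, 0.19224, 0
R0 = Σ lx·mx = 0.6312 → 0.63

0.63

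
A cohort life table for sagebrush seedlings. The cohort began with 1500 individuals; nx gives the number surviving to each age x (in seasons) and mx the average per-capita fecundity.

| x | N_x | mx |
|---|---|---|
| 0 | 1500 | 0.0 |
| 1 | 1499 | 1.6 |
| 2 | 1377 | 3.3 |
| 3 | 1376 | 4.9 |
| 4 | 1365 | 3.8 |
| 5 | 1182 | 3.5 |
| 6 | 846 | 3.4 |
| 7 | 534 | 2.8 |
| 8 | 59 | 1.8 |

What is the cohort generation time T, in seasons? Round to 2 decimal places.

3.70

lx = nx/n0 = nx/1500: 1, 0.99933…, 0.918, 0.91733…, 0.91, 0.788, 0.564, 0.356, 0.03933…
lx·mx: 0, 1.598933…, 3.0294, 4.494933…, 3.458, 2.758, 1.9176, 0.9968, 0.0708… → R0 = 18.324467…
x·lx·mx: 0, 1.598933…, 6.0588, 13.4848…, 13.832, 13.79, 11.5056, 6.9776, 0.5664… → Σ = 67.814133…
T = 67.814133… / 18.324467… = 3.700743… → 3.70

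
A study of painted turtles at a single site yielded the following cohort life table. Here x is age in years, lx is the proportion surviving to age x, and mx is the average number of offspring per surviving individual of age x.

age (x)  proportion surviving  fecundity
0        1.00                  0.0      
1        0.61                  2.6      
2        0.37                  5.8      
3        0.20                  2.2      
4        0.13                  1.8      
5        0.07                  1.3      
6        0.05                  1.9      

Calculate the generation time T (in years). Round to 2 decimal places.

lx·mx: 0, 1.586, 2.146, 0.44, 0.234, 0.091, 0.095 → R0 = 4.592
x·lx·mx: 0, 1.586, 4.292, 1.32, 0.936, 0.455, 0.57 → Σ = 9.159
T = 9.159 / 4.592 = 1.994556… → 1.99

1.99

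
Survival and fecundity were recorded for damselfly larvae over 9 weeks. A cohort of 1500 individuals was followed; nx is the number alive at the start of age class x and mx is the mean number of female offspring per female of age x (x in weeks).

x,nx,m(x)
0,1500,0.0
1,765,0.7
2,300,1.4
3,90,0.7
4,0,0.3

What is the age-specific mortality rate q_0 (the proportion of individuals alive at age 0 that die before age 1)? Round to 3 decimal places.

lx = nx/n0 = nx/1500: 1, 0.51, 0.2, 0.06, 0
q_0 = (l_0 − l_1) / l_0 = (1 − 0.51) / 1
     = 0.49 / 1 = 0.49 → 0.490

0.490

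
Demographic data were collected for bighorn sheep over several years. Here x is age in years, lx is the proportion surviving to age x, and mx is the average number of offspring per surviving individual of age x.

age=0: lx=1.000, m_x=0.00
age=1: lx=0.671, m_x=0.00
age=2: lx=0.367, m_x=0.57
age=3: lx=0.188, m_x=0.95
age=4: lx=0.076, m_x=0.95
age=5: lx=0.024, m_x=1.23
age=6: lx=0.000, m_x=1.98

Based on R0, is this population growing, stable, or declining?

declining

R0 = Σ lx·mx = 0 + 0 + 0.20919 + 0.1786 + 0.0722 + 0.02952 + 0 = 0.48951
R0 < 1, so the population is declining.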